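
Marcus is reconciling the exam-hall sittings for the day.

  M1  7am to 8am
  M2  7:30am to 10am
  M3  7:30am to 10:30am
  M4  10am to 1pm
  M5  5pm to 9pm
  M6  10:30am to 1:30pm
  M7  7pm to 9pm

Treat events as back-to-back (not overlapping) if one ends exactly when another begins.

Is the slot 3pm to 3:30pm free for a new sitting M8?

M1: ends 8am at or before M8 starts 3pm → clear.
M2: ends 10am at or before M8 starts 3pm → clear.
M3: ends 10:30am at or before M8 starts 3pm → clear.
M4: ends 1pm at or before M8 starts 3pm → clear.
M6: ends 1:30pm at or before M8 starts 3pm → clear.
M5: starts 5pm at or after M8 ends 3:30pm → clear.
M7: starts 7pm at or after M8 ends 3:30pm → clear.

Yes — the slot is free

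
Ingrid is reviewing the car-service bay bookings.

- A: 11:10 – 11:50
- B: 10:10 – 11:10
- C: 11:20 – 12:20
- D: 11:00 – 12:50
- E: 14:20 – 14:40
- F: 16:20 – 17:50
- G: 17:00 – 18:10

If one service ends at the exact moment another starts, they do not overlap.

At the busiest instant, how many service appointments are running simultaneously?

Walk through starts and ends in time order (an end at T is processed before a start at T):
10:10 start B → 1
11:00 start D → 2
11:10 end B → 1
11:10 start A → 2
11:20 start C → 3
11:50 end A → 2
12:20 end C → 1
12:50 end D → 0
14:20 start E → 1
14:40 end E → 0
16:20 start F → 1
17:00 start G → 2
17:50 end F → 1
18:10 end G → 0
Peak is 3, at 11:20 (A, C, D).

3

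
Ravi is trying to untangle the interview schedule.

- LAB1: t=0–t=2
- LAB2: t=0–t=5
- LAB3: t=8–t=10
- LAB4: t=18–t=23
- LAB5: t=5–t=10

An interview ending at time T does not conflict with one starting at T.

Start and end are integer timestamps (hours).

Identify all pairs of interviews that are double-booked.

Check each pair: they overlap iff neither finishes before the other starts.
Sorted by start: LAB1, LAB2, LAB5, LAB3, LAB4.
LAB2 starts before LAB1 ends → LAB1 and LAB2 overlap.
LAB5 starts after LAB1 ends — done with LAB1.
LAB5 starts exactly when LAB2 ends (back-to-back, no overlap) — done with LAB2.
LAB3 starts before LAB5 ends → LAB5 and LAB3 overlap.
LAB4 starts after LAB5 ends.
LAB4 starts after LAB3 ends.

LAB1 & LAB2, LAB3 & LAB5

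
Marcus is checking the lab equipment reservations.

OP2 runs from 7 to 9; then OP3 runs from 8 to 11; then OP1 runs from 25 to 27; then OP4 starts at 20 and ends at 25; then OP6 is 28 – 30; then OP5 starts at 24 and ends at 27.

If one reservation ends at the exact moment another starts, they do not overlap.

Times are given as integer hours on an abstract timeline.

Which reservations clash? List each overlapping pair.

OP1 & OP5, OP2 & OP3, OP4 & OP5

Sorted by start: OP2, OP3, OP4, OP5, OP1, OP6.
OP3 starts before OP2 ends → OP2 and OP3 overlap.
OP4 starts after OP2 ends, so OP2 has no further overlaps.
OP4 starts after OP3 ends, so OP3 has no further overlaps.
OP5 starts before OP4 ends → OP4 and OP5 overlap.
OP1 starts exactly when OP4 ends (back-to-back, no overlap), so OP4 has no further overlaps.
OP1 starts before OP5 ends → OP5 and OP1 overlap.
OP6 starts after OP5 ends.
OP6 starts after OP1 ends.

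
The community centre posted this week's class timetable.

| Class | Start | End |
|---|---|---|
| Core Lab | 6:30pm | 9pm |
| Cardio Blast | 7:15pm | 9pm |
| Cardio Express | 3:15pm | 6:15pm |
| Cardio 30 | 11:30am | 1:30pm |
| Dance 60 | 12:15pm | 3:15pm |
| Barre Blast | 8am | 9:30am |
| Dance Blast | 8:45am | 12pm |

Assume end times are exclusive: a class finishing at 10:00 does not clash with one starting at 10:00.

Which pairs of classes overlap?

Sorted by start: Barre Blast, Dance Blast, Cardio 30, Dance 60, Cardio Express, Core Lab, Cardio Blast.
Dance Blast starts before Barre Blast ends → Barre Blast and Dance Blast overlap.
Cardio 30 starts after Barre Blast ends, so Barre Blast has no further overlaps.
Cardio 30 starts before Dance Blast ends → Dance Blast and Cardio 30 overlap.
Dance 60 starts after Dance Blast ends, so Dance Blast has no further overlaps.
Dance 60 starts before Cardio 30 ends → Cardio 30 and Dance 60 overlap.
Cardio Express starts after Cardio 30 ends, so Cardio 30 has no further overlaps.
Cardio Express starts exactly when Dance 60 ends (back-to-back, no overlap), so Dance 60 has no further overlaps.
Core Lab starts after Cardio Express ends, so Cardio Express has no further overlaps.
Cardio Blast starts before Core Lab ends → Core Lab and Cardio Blast overlap.

Barre Blast & Dance Blast, Cardio 30 & Dance 60, Cardio 30 & Dance Blast, Cardio Blast & Core Lab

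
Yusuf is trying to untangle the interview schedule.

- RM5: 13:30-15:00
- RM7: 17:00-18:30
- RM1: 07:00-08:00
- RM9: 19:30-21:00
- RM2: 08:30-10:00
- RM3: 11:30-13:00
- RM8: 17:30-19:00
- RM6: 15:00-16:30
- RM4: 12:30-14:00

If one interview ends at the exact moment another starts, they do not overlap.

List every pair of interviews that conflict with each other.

Sorted by start: RM1, RM2, RM3, RM4, RM5, RM6, RM7, RM8, RM9.
RM2 starts after RM1 ends — done with RM1.
RM3 starts after RM2 ends — done with RM2.
RM4 starts before RM3 ends → RM3 and RM4 overlap.
RM5 starts after RM3 ends — done with RM3.
RM5 starts before RM4 ends → RM4 and RM5 overlap.
RM6 starts after RM4 ends — done with RM4.
RM6 starts exactly when RM5 ends (back-to-back, no overlap) — done with RM5.
RM7 starts after RM6 ends — done with RM6.
RM8 starts before RM7 ends → RM7 and RM8 overlap.
RM9 starts after RM7 ends.
RM9 starts after RM8 ends.

RM3 & RM4, RM4 & RM5, RM7 & RM8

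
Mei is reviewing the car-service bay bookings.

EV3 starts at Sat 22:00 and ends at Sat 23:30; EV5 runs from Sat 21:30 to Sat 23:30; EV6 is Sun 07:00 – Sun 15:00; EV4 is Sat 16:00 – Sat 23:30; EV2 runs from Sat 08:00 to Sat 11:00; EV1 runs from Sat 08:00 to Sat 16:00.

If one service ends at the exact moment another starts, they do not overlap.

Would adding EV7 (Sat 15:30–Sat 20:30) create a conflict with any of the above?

EV1: starts Sat 08:00 before EV7 ends Sat 20:30, and ends Sat 16:00 after EV7 starts Sat 15:30 → overlap.
EV2: ends Sat 11:00 at or before EV7 starts Sat 15:30 → clear.
EV4: starts Sat 16:00 before EV7 ends Sat 20:30, and ends Sat 23:30 after EV7 starts Sat 15:30 → overlap.
EV5: starts Sat 21:30 at or after EV7 ends Sat 20:30 → clear.
EV3: starts Sat 22:00 at or after EV7 ends Sat 20:30 → clear.
EV6: starts Sun 07:00 at or after EV7 ends Sat 20:30 → clear.
EV7 overlaps EV1, EV4.

Yes — it overlaps EV1, EV4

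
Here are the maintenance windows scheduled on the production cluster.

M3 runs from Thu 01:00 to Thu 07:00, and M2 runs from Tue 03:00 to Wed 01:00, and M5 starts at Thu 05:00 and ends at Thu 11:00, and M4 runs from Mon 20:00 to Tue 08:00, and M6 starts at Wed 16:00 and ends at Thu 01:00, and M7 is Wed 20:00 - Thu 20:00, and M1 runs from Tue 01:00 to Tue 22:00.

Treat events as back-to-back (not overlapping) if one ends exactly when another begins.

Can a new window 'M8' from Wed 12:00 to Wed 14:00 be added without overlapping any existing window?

M4: ends Tue 08:00 at or before M8 starts Wed 12:00 → clear.
M1: ends Tue 22:00 at or before M8 starts Wed 12:00 → clear.
M2: ends Wed 01:00 at or before M8 starts Wed 12:00 → clear.
M6: starts Wed 16:00 at or after M8 ends Wed 14:00 → clear.
M7: starts Wed 20:00 at or after M8 ends Wed 14:00 → clear.
M3: starts Thu 01:00 at or after M8 ends Wed 14:00 → clear.
M5: starts Thu 05:00 at or after M8 ends Wed 14:00 → clear.

Yes — the slot is free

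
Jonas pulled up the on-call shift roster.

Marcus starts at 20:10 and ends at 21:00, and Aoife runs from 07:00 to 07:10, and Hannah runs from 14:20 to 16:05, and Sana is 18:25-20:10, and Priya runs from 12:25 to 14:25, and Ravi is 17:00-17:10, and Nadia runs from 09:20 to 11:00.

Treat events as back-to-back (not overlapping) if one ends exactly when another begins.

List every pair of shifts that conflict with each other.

Sorted by start: Aoife, Nadia, Priya, Hannah, Ravi, Sana, Marcus.
Nadia starts after Aoife ends, so nothing later overlaps Aoife either.
Priya starts after Nadia ends, so nothing later overlaps Nadia either.
Hannah starts before Priya ends → Priya and Hannah overlap.
Ravi starts after Priya ends, so nothing later overlaps Priya either.
Ravi starts after Hannah ends, so nothing later overlaps Hannah either.
Sana starts after Ravi ends, so nothing later overlaps Ravi either.
Marcus starts exactly when Sana ends (back-to-back, no overlap).

Hannah & Priya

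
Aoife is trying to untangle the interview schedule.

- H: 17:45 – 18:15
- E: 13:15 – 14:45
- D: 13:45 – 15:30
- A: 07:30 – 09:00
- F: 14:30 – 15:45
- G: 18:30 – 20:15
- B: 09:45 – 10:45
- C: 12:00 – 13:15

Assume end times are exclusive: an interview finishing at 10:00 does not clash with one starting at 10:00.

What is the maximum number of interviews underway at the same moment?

3

Walk through starts and ends in time order (an end at T is processed before a start at T):
07:30 start A → 1
09:00 end A → 0
09:45 start B → 1
10:45 end B → 0
12:00 start C → 1
13:15 end C → 0
13:15 start E → 1
13:45 start D → 2
14:30 start F → 3
14:45 end E → 2
15:30 end D → 1
15:45 end F → 0
17:45 start H → 1
18:15 end H → 0
18:30 start G → 1
20:15 end G → 0
Peak is 3, at 14:30 (D, E, F).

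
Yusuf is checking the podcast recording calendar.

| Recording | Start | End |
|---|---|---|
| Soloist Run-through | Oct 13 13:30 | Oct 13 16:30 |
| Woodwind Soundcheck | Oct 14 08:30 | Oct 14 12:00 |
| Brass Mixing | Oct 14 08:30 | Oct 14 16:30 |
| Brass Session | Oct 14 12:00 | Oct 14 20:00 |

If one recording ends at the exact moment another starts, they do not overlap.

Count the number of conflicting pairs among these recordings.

Sorted by start: Soloist Run-through, Woodwind Soundcheck, Brass Mixing, Brass Session.
Woodwind Soundcheck starts after Soloist Run-through ends, so nothing later overlaps Soloist Run-through either.
Brass Mixing starts before Woodwind Soundcheck ends → Woodwind Soundcheck and Brass Mixing overlap.
Brass Session starts exactly when Woodwind Soundcheck ends (back-to-back, no overlap).
Brass Session starts before Brass Mixing ends → Brass Mixing and Brass Session overlap.
Overlapping pairs: Brass Mixing & Brass Session, Brass Mixing & Woodwind Soundcheck — 2 in total.

2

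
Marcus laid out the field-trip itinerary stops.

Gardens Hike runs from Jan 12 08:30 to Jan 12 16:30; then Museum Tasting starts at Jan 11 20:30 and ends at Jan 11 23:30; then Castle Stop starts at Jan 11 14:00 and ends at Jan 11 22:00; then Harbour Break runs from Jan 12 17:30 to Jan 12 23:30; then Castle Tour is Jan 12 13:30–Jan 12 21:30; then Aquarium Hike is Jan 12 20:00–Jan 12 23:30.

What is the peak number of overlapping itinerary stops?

Sweep the timeline, counting +1 at each start and −1 at each end (ends before starts at a tie):
Jan 11 14:00 start Castle Stop → 1
Jan 11 20:30 start Museum Tasting → 2
Jan 11 22:00 end Castle Stop → 1
Jan 11 23:30 end Museum Tasting → 0
Jan 12 08:30 start Gardens Hike → 1
Jan 12 13:30 start Castle Tour → 2
Jan 12 16:30 end Gardens Hike → 1
Jan 12 17:30 start Harbour Break → 2
Jan 12 20:00 start Aquarium Hike → 3
Jan 12 21:30 end Castle Tour → 2
Jan 12 23:30 end Aquarium Hike → 1
Jan 12 23:30 end Harbour Break → 0
Peak is 3, at Jan 12 20:00 (Aquarium Hike, Castle Tour, Harbour Break).

3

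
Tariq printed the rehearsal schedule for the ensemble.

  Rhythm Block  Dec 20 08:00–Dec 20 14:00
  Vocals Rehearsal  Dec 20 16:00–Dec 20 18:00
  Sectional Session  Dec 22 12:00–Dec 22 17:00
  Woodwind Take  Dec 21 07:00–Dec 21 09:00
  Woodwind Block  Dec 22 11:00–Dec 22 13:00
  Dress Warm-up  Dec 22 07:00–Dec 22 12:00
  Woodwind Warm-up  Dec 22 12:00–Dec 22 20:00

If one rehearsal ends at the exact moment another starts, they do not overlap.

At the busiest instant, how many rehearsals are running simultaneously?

Walk through starts and ends in time order (an end at T is processed before a start at T):
Dec 20 08:00 start Rhythm Block → 1
Dec 20 14:00 end Rhythm Block → 0
Dec 20 16:00 start Vocals Rehearsal → 1
Dec 20 18:00 end Vocals Rehearsal → 0
Dec 21 07:00 start Woodwind Take → 1
Dec 21 09:00 end Woodwind Take → 0
Dec 22 07:00 start Dress Warm-up → 1
Dec 22 11:00 start Woodwind Block → 2
Dec 22 12:00 end Dress Warm-up → 1
Dec 22 12:00 start Sectional Session → 2
Dec 22 12:00 start Woodwind Warm-up → 3
Dec 22 13:00 end Woodwind Block → 2
Dec 22 17:00 end Sectional Session → 1
Dec 22 20:00 end Woodwind Warm-up → 0
Peak is 3, at Dec 22 12:00 (Sectional Session, Woodwind Block, Woodwind Warm-up).

3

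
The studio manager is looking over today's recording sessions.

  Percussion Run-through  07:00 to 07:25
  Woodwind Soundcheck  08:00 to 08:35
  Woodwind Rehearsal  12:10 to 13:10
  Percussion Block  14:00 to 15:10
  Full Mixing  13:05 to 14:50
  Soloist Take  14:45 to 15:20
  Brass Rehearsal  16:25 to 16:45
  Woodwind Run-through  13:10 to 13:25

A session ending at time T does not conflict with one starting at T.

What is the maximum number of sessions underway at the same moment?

3

Sort all start/end points and keep a running count:
07:00 start Percussion Run-through → 1
07:25 end Percussion Run-through → 0
08:00 start Woodwind Soundcheck → 1
08:35 end Woodwind Soundcheck → 0
12:10 start Woodwind Rehearsal → 1
13:05 start Full Mixing → 2
13:10 end Woodwind Rehearsal → 1
13:10 start Woodwind Run-through → 2
13:25 end Woodwind Run-through → 1
14:00 start Percussion Block → 2
14:45 start Soloist Take → 3
14:50 end Full Mixing → 2
15:10 end Percussion Block → 1
15:20 end Soloist Take → 0
16:25 start Brass Rehearsal → 1
16:45 end Brass Rehearsal → 0
Peak is 3, at 14:45 (Full Mixing, Percussion Block, Soloist Take).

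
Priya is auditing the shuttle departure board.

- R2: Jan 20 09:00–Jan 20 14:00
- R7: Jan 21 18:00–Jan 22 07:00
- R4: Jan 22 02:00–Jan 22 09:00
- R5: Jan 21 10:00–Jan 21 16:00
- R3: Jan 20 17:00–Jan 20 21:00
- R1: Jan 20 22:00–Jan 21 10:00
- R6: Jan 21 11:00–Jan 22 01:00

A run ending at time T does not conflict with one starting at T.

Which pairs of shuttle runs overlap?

Sorted by start: R2, R3, R1, R5, R6, R7, R4.
R3 starts after R2 ends, so nothing later overlaps R2 either.
R1 starts after R3 ends, so nothing later overlaps R3 either.
R5 starts exactly when R1 ends (back-to-back, no overlap), so nothing later overlaps R1 either.
R6 starts before R5 ends → R5 and R6 overlap.
R7 starts after R5 ends, so nothing later overlaps R5 either.
R7 starts before R6 ends → R6 and R7 overlap.
R4 starts after R6 ends.
R4 starts before R7 ends → R7 and R4 overlap.

R4 & R7, R5 & R6, R6 & R7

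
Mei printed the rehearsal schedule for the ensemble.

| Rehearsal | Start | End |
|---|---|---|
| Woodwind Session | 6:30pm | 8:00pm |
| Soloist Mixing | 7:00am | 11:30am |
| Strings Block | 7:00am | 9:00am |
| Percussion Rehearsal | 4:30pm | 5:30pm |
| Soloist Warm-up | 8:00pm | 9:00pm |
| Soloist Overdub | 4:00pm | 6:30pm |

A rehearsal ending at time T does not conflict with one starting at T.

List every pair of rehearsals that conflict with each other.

Sorted by start: Soloist Mixing, Strings Block, Soloist Overdub, Percussion Rehearsal, Woodwind Session, Soloist Warm-up.
Strings Block starts before Soloist Mixing ends → Soloist Mixing and Strings Block overlap.
Soloist Overdub starts after Soloist Mixing ends; Soloist Mixing is clear from here.
Soloist Overdub starts after Strings Block ends; Strings Block is clear from here.
Percussion Rehearsal starts before Soloist Overdub ends → Soloist Overdub and Percussion Rehearsal overlap.
Woodwind Session starts exactly when Soloist Overdub ends (back-to-back, no overlap); Soloist Overdub is clear from here.
Woodwind Session starts after Percussion Rehearsal ends; Percussion Rehearsal is clear from here.
Soloist Warm-up starts exactly when Woodwind Session ends (back-to-back, no overlap).

Percussion Rehearsal & Soloist Overdub, Soloist Mixing & Strings Block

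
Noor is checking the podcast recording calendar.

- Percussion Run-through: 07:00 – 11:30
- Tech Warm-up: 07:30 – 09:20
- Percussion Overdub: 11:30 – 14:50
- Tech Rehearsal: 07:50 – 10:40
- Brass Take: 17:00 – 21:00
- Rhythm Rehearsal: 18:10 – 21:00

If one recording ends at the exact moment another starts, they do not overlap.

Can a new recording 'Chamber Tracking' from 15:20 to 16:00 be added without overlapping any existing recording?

Percussion Run-through: ends 11:30 at or before Chamber Tracking starts 15:20 → clear.
Tech Warm-up: ends 09:20 at or before Chamber Tracking starts 15:20 → clear.
Tech Rehearsal: ends 10:40 at or before Chamber Tracking starts 15:20 → clear.
Percussion Overdub: ends 14:50 at or before Chamber Tracking starts 15:20 → clear.
Brass Take: starts 17:00 at or after Chamber Tracking ends 16:00 → clear.
Rhythm Rehearsal: starts 18:10 at or after Chamber Tracking ends 16:00 → clear.

Yes — the slot is free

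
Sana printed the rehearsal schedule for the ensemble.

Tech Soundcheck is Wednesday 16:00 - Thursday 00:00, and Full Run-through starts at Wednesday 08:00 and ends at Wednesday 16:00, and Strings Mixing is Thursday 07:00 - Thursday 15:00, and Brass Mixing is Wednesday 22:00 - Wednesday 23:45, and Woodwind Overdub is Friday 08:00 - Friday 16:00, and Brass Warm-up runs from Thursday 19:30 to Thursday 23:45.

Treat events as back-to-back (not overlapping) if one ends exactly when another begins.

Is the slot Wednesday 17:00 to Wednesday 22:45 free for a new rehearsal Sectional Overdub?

Full Run-through: ends Wednesday 16:00 at or before Sectional Overdub starts Wednesday 17:00 → clear.
Tech Soundcheck: starts Wednesday 16:00 before Sectional Overdub ends Wednesday 22:45, and ends Thursday 00:00 after Sectional Overdub starts Wednesday 17:00 → overlap.
Brass Mixing: starts Wednesday 22:00 before Sectional Overdub ends Wednesday 22:45, and ends Wednesday 23:45 after Sectional Overdub starts Wednesday 17:00 → overlap.
Strings Mixing: starts Thursday 07:00 at or after Sectional Overdub ends Wednesday 22:45 → clear.
Brass Warm-up: starts Thursday 19:30 at or after Sectional Overdub ends Wednesday 22:45 → clear.
Woodwind Overdub: starts Friday 08:00 at or after Sectional Overdub ends Wednesday 22:45 → clear.
Sectional Overdub overlaps Tech Soundcheck, Brass Mixing.

No — it overlaps Brass Mixing, Tech Soundcheck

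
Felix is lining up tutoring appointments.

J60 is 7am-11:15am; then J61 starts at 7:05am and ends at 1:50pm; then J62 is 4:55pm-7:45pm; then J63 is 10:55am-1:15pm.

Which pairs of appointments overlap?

Check each pair: they overlap iff neither finishes before the other starts.
Sorted by start: J60, J61, J63, J62.
J61 starts before J60 ends → J60 and J61 overlap.
J63 starts before J60 ends → J60 and J63 overlap.
J62 starts after J60 ends.
J63 starts before J61 ends → J61 and J63 overlap.
J62 starts after J61 ends.
J62 starts after J63 ends.

J60 & J61, J60 & J63, J61 & J63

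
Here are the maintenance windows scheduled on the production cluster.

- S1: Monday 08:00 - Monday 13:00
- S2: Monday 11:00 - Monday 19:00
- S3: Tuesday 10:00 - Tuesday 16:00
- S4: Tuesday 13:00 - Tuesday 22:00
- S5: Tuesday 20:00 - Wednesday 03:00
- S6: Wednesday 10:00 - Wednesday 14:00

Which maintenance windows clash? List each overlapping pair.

S1 & S2, S3 & S4, S4 & S5

Sorted by start: S1, S2, S3, S4, S5, S6.
S2 starts before S1 ends → S1 and S2 overlap.
S3 starts after S1 ends; S1 is clear from here.
S3 starts after S2 ends; S2 is clear from here.
S4 starts before S3 ends → S3 and S4 overlap.
S5 starts after S3 ends; S3 is clear from here.
S5 starts before S4 ends → S4 and S5 overlap.
S6 starts after S4 ends.
S6 starts after S5 ends.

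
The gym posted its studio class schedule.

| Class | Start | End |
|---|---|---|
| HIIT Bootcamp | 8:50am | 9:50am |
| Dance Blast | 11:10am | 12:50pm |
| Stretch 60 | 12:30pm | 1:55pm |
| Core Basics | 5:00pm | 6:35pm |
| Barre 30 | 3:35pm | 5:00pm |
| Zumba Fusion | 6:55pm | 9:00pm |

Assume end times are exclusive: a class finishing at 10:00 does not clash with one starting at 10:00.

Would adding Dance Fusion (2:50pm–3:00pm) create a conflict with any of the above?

HIIT Bootcamp: ends 9:50am at or before Dance Fusion starts 2:50pm → clear.
Dance Blast: ends 12:50pm at or before Dance Fusion starts 2:50pm → clear.
Stretch 60: ends 1:55pm at or before Dance Fusion starts 2:50pm → clear.
Barre 30: starts 3:35pm at or after Dance Fusion ends 3:00pm → clear.
Core Basics: starts 5:00pm at or after Dance Fusion ends 3:00pm → clear.
Zumba Fusion: starts 6:55pm at or after Dance Fusion ends 3:00pm → clear.

No — it doesn't clash with anything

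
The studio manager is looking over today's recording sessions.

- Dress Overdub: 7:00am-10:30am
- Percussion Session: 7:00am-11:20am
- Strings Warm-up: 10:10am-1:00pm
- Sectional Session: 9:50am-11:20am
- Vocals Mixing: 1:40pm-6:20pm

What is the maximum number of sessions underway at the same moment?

4

Sweep the timeline, counting +1 at each start and −1 at each end (ends before starts at a tie):
7:00am start Dress Overdub → 1
7:00am start Percussion Session → 2
9:50am start Sectional Session → 3
10:10am start Strings Warm-up → 4
10:30am end Dress Overdub → 3
11:20am end Percussion Session → 2
11:20am end Sectional Session → 1
1:00pm end Strings Warm-up → 0
1:40pm start Vocals Mixing → 1
6:20pm end Vocals Mixing → 0
Peak is 4, at 10:10am (Dress Overdub, Percussion Session, Sectional Session, Strings Warm-up).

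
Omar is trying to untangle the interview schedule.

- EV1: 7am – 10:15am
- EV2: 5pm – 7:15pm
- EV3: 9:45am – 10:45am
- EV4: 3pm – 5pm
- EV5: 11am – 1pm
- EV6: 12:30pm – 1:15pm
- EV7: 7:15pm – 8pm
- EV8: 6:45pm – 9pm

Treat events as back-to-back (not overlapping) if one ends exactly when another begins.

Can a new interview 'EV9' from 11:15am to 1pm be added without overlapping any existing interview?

No — it overlaps EV5, EV6

EV1: ends 10:15am at or before EV9 starts 11:15am → clear.
EV3: ends 10:45am at or before EV9 starts 11:15am → clear.
EV5: starts 11am before EV9 ends 1pm, and ends 1pm after EV9 starts 11:15am → overlap.
EV6: starts 12:30pm before EV9 ends 1pm, and ends 1:15pm after EV9 starts 11:15am → overlap.
EV4: starts 3pm at or after EV9 ends 1pm → clear.
EV2: starts 5pm at or after EV9 ends 1pm → clear.
EV8: starts 6:45pm at or after EV9 ends 1pm → clear.
EV7: starts 7:15pm at or after EV9 ends 1pm → clear.
EV9 overlaps EV5, EV6.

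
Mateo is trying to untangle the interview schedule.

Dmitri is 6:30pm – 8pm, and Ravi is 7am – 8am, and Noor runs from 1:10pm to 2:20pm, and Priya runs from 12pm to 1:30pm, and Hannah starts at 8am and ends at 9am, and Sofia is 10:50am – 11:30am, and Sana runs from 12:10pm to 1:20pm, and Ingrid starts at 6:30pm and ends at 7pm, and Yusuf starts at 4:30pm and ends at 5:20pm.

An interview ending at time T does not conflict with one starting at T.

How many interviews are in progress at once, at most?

Walk through starts and ends in time order (an end at T is processed before a start at T):
7am start Ravi → 1
8am end Ravi → 0
8am start Hannah → 1
9am end Hannah → 0
10:50am start Sofia → 1
11:30am end Sofia → 0
12pm start Priya → 1
12:10pm start Sana → 2
1:10pm start Noor → 3
1:20pm end Sana → 2
1:30pm end Priya → 1
2:20pm end Noor → 0
4:30pm start Yusuf → 1
5:20pm end Yusuf → 0
6:30pm start Dmitri → 1
6:30pm start Ingrid → 2
7pm end Ingrid → 1
8pm end Dmitri → 0
Peak is 3, at 1:10pm (Noor, Priya, Sana).

3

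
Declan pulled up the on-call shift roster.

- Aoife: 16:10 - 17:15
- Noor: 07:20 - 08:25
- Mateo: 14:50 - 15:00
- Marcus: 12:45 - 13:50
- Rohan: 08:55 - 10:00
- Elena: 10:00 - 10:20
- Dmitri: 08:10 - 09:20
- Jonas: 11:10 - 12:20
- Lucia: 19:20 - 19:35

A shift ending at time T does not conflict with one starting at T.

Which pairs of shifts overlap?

Sorted by start: Noor, Dmitri, Rohan, Elena, Jonas, Marcus, Mateo, Aoife, Lucia.
Dmitri starts before Noor ends → Noor and Dmitri overlap.
Rohan starts after Noor ends, so nothing later overlaps Noor either.
Rohan starts before Dmitri ends → Dmitri and Rohan overlap.
Elena starts after Dmitri ends, so nothing later overlaps Dmitri either.
Elena starts exactly when Rohan ends (back-to-back, no overlap), so nothing later overlaps Rohan either.
Jonas starts after Elena ends, so nothing later overlaps Elena either.
Marcus starts after Jonas ends, so nothing later overlaps Jonas either.
Mateo starts after Marcus ends, so nothing later overlaps Marcus either.
Aoife starts after Mateo ends, so nothing later overlaps Mateo either.
Lucia starts after Aoife ends.

Dmitri & Noor, Dmitri & Rohan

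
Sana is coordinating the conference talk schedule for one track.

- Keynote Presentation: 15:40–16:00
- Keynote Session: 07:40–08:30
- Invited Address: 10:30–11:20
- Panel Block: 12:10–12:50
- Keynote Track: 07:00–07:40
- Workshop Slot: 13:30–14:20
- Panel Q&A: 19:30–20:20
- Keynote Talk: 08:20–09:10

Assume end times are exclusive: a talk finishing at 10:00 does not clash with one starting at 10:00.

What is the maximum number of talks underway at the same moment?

Sweep the timeline, counting +1 at each start and −1 at each end (ends before starts at a tie):
07:00 start Keynote Track → 1
07:40 end Keynote Track → 0
07:40 start Keynote Session → 1
08:20 start Keynote Talk → 2
08:30 end Keynote Session → 1
09:10 end Keynote Talk → 0
10:30 start Invited Address → 1
11:20 end Invited Address → 0
12:10 start Panel Block → 1
12:50 end Panel Block → 0
13:30 start Workshop Slot → 1
14:20 end Workshop Slot → 0
15:40 start Keynote Presentation → 1
16:00 end Keynote Presentation → 0
19:30 start Panel Q&A → 1
20:20 end Panel Q&A → 0
Peak is 2, at 08:20 (Keynote Session, Keynote Talk).

2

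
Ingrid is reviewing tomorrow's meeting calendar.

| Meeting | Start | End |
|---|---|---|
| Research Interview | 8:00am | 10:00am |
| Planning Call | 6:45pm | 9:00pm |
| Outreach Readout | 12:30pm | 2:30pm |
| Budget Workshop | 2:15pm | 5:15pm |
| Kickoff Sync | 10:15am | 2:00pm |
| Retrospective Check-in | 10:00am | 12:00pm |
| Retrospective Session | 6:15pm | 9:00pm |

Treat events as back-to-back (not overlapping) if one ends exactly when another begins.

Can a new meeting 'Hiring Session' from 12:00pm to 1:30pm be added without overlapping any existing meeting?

No — it overlaps Kickoff Sync, Outreach Readout

Research Interview: ends 10:00am at or before Hiring Session starts 12:00pm → clear.
Retrospective Check-in: ends 12:00pm at or before Hiring Session starts 12:00pm → clear.
Kickoff Sync: starts 10:15am before Hiring Session ends 1:30pm, and ends 2:00pm after Hiring Session starts 12:00pm → overlap.
Outreach Readout: starts 12:30pm before Hiring Session ends 1:30pm, and ends 2:30pm after Hiring Session starts 12:00pm → overlap.
Budget Workshop: starts 2:15pm at or after Hiring Session ends 1:30pm → clear.
Retrospective Session: starts 6:15pm at or after Hiring Session ends 1:30pm → clear.
Planning Call: starts 6:45pm at or after Hiring Session ends 1:30pm → clear.
Hiring Session overlaps Outreach Readout, Kickoff Sync.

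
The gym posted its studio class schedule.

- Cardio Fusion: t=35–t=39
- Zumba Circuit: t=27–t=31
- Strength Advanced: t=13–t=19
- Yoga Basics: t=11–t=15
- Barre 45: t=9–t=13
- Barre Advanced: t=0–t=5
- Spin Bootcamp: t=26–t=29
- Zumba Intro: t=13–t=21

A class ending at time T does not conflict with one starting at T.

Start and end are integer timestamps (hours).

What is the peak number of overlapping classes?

3

Walk through starts and ends in time order (an end at T is processed before a start at T):
t=0 start Barre Advanced → 1
t=5 end Barre Advanced → 0
t=9 start Barre 45 → 1
t=11 start Yoga Basics → 2
t=13 end Barre 45 → 1
t=13 start Strength Advanced → 2
t=13 start Zumba Intro → 3
t=15 end Yoga Basics → 2
t=19 end Strength Advanced → 1
t=21 end Zumba Intro → 0
t=26 start Spin Bootcamp → 1
t=27 start Zumba Circuit → 2
t=29 end Spin Bootcamp → 1
t=31 end Zumba Circuit → 0
t=35 start Cardio Fusion → 1
t=39 end Cardio Fusion → 0
Peak is 3, at t=13 (Strength Advanced, Yoga Basics, Zumba Intro).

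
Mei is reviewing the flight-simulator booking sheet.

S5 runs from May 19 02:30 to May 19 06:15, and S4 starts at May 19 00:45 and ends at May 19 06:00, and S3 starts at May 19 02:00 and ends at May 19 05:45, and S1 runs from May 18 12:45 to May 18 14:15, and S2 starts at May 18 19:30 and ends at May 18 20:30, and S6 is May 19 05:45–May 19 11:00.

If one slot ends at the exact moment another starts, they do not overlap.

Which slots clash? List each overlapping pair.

Sorted by start: S1, S2, S4, S3, S5, S6.
S2 starts after S1 ends — done with S1.
S4 starts after S2 ends — done with S2.
S3 starts before S4 ends → S4 and S3 overlap.
S5 starts before S4 ends → S4 and S5 overlap.
S6 starts before S4 ends → S4 and S6 overlap.
S5 starts before S3 ends → S3 and S5 overlap.
S6 starts exactly when S3 ends (back-to-back, no overlap).
S6 starts before S5 ends → S5 and S6 overlap.

S3 & S4, S3 & S5, S4 & S5, S4 & S6, S5 & S6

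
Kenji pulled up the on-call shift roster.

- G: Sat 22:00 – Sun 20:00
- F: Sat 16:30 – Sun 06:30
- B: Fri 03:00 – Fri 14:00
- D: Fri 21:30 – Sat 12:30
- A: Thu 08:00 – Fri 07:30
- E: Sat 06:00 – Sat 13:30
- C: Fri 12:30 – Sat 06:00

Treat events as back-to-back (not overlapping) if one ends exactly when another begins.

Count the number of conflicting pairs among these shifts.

5

Two intervals overlap when each starts before the other ends.
Sorted by start: A, B, C, D, E, F, G.
B starts before A ends → A and B overlap.
C starts after A ends; A is clear from here.
C starts before B ends → B and C overlap.
D starts after B ends; B is clear from here.
D starts before C ends → C and D overlap.
E starts exactly when C ends (back-to-back, no overlap); C is clear from here.
E starts before D ends → D and E overlap.
F starts after D ends; D is clear from here.
F starts after E ends; E is clear from here.
G starts before F ends → F and G overlap.
Overlapping pairs: A & B, B & C, C & D, D & E, F & G — 5 in total.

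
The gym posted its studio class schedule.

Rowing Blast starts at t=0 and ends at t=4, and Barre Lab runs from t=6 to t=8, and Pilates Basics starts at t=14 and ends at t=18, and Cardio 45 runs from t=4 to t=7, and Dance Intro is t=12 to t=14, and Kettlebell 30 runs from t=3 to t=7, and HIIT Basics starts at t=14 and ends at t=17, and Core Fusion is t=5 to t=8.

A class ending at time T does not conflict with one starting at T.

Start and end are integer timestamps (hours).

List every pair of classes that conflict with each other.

Sorted by start: Rowing Blast, Kettlebell 30, Cardio 45, Core Fusion, Barre Lab, Dance Intro, Pilates Basics, HIIT Basics.
Kettlebell 30 starts before Rowing Blast ends → Rowing Blast and Kettlebell 30 overlap.
Cardio 45 starts exactly when Rowing Blast ends (back-to-back, no overlap) — done with Rowing Blast.
Cardio 45 starts before Kettlebell 30 ends → Kettlebell 30 and Cardio 45 overlap.
Core Fusion starts before Kettlebell 30 ends → Kettlebell 30 and Core Fusion overlap.
Barre Lab starts before Kettlebell 30 ends → Kettlebell 30 and Barre Lab overlap.
Dance Intro starts after Kettlebell 30 ends — done with Kettlebell 30.
Core Fusion starts before Cardio 45 ends → Cardio 45 and Core Fusion overlap.
Barre Lab starts before Cardio 45 ends → Cardio 45 and Barre Lab overlap.
Dance Intro starts after Cardio 45 ends — done with Cardio 45.
Barre Lab starts before Core Fusion ends → Core Fusion and Barre Lab overlap.
Dance Intro starts after Core Fusion ends — done with Core Fusion.
Dance Intro starts after Barre Lab ends — done with Barre Lab.
Pilates Basics starts exactly when Dance Intro ends (back-to-back, no overlap) — done with Dance Intro.
HIIT Basics starts before Pilates Basics ends → Pilates Basics and HIIT Basics overlap.

Barre Lab & Cardio 45, Barre Lab & Core Fusion, Barre Lab & Kettlebell 30, Cardio 45 & Core Fusion, Cardio 45 & Kettlebell 30, Core Fusion & Kettlebell 30, HIIT Basics & Pilates Basics, Kettlebell 30 & Rowing Blast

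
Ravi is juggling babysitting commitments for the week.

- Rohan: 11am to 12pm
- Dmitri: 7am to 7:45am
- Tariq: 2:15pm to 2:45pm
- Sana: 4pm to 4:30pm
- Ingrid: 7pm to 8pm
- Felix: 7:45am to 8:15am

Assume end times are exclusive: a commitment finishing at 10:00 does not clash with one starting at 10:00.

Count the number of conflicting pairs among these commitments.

Check each pair: they overlap iff neither finishes before the other starts.
Sorted by start: Dmitri, Felix, Rohan, Tariq, Sana, Ingrid.
Felix starts exactly when Dmitri ends (back-to-back, no overlap); Dmitri is clear from here.
Rohan starts after Felix ends; Felix is clear from here.
Tariq starts after Rohan ends; Rohan is clear from here.
Sana starts after Tariq ends; Tariq is clear from here.
Ingrid starts after Sana ends.
No pair overlaps.

0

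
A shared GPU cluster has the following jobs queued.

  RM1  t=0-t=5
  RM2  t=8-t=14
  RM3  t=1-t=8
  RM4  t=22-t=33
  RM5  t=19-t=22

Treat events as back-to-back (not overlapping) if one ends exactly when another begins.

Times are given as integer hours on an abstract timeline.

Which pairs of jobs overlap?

RM1 & RM3

Two intervals overlap when each starts before the other ends.
Sorted by start: RM1, RM3, RM2, RM5, RM4.
RM3 starts before RM1 ends → RM1 and RM3 overlap.
RM2 starts after RM1 ends, so nothing later overlaps RM1 either.
RM2 starts exactly when RM3 ends (back-to-back, no overlap), so nothing later overlaps RM3 either.
RM5 starts after RM2 ends, so nothing later overlaps RM2 either.
RM4 starts exactly when RM5 ends (back-to-back, no overlap).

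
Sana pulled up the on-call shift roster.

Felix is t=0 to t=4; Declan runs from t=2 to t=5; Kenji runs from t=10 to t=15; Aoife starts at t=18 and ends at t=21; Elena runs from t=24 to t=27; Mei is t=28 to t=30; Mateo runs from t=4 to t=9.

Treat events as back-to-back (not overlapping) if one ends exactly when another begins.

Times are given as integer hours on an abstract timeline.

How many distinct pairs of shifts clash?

2

Sorted by start: Felix, Declan, Mateo, Kenji, Aoife, Elena, Mei.
Declan starts before Felix ends → Felix and Declan overlap.
Mateo starts exactly when Felix ends (back-to-back, no overlap), so nothing later overlaps Felix either.
Mateo starts before Declan ends → Declan and Mateo overlap.
Kenji starts after Declan ends, so nothing later overlaps Declan either.
Kenji starts after Mateo ends, so nothing later overlaps Mateo either.
Aoife starts after Kenji ends, so nothing later overlaps Kenji either.
Elena starts after Aoife ends, so nothing later overlaps Aoife either.
Mei starts after Elena ends.
Overlapping pairs: Declan & Felix, Declan & Mateo — 2 in total.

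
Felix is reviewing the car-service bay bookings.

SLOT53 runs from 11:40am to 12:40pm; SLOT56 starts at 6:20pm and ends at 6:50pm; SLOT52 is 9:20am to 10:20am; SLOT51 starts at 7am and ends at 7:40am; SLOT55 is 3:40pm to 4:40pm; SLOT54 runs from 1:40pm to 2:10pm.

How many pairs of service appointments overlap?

Sorted by start: SLOT51, SLOT52, SLOT53, SLOT54, SLOT55, SLOT56.
SLOT52 starts after SLOT51 ends — done with SLOT51.
SLOT53 starts after SLOT52 ends — done with SLOT52.
SLOT54 starts after SLOT53 ends — done with SLOT53.
SLOT55 starts after SLOT54 ends — done with SLOT54.
SLOT56 starts after SLOT55 ends.
No pair overlaps.

0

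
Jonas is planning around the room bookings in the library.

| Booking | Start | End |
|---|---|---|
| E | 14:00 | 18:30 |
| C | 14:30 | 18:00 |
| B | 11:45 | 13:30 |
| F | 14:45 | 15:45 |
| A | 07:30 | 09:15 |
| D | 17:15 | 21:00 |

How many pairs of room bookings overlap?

Sorted by start: A, B, E, C, F, D.
B starts after A ends, so nothing later overlaps A either.
E starts after B ends, so nothing later overlaps B either.
C starts before E ends → E and C overlap.
F starts before E ends → E and F overlap.
D starts before E ends → E and D overlap.
F starts before C ends → C and F overlap.
D starts before C ends → C and D overlap.
D starts after F ends.
Overlapping pairs: C & D, C & E, C & F, D & E, E & F — 5 in total.

5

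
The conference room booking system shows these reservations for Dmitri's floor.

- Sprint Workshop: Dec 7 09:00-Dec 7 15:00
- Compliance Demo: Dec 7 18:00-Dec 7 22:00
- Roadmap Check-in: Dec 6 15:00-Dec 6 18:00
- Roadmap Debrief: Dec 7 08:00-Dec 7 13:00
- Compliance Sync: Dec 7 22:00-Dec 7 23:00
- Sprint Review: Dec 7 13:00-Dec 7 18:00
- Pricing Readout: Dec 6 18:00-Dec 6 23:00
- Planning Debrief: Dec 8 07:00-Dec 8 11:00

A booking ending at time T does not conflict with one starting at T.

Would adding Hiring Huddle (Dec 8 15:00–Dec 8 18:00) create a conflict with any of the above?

No — it doesn't clash with anything

Roadmap Check-in: ends Dec 6 18:00 at or before Hiring Huddle starts Dec 8 15:00 → clear.
Pricing Readout: ends Dec 6 23:00 at or before Hiring Huddle starts Dec 8 15:00 → clear.
Roadmap Debrief: ends Dec 7 13:00 at or before Hiring Huddle starts Dec 8 15:00 → clear.
Sprint Workshop: ends Dec 7 15:00 at or before Hiring Huddle starts Dec 8 15:00 → clear.
Sprint Review: ends Dec 7 18:00 at or before Hiring Huddle starts Dec 8 15:00 → clear.
Compliance Demo: ends Dec 7 22:00 at or before Hiring Huddle starts Dec 8 15:00 → clear.
Compliance Sync: ends Dec 7 23:00 at or before Hiring Huddle starts Dec 8 15:00 → clear.
Planning Debrief: ends Dec 8 11:00 at or before Hiring Huddle starts Dec 8 15:00 → clear.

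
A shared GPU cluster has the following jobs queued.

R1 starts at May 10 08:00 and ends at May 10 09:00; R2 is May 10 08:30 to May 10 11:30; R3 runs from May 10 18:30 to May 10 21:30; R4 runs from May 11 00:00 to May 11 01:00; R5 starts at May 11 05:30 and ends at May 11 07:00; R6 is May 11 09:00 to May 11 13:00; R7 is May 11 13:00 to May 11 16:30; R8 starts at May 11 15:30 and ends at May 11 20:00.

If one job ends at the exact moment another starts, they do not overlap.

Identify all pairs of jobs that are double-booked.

Check each pair: they overlap iff neither finishes before the other starts.
Sorted by start: R1, R2, R3, R4, R5, R6, R7, R8.
R2 starts before R1 ends → R1 and R2 overlap.
R3 starts after R1 ends, so R1 has no further overlaps.
R3 starts after R2 ends, so R2 has no further overlaps.
R4 starts after R3 ends, so R3 has no further overlaps.
R5 starts after R4 ends, so R4 has no further overlaps.
R6 starts after R5 ends, so R5 has no further overlaps.
R7 starts exactly when R6 ends (back-to-back, no overlap), so R6 has no further overlaps.
R8 starts before R7 ends → R7 and R8 overlap.

R1 & R2, R7 & R8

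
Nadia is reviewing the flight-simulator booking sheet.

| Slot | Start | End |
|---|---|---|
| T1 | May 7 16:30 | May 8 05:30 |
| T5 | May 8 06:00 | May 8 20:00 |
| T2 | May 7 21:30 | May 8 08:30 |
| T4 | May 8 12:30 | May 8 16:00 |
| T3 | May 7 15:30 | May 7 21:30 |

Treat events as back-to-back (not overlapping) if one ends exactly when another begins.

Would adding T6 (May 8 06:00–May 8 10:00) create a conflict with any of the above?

Yes — it overlaps T2, T5

T3: ends May 7 21:30 at or before T6 starts May 8 06:00 → clear.
T1: ends May 8 05:30 at or before T6 starts May 8 06:00 → clear.
T2: starts May 7 21:30 before T6 ends May 8 10:00, and ends May 8 08:30 after T6 starts May 8 06:00 → overlap.
T5: starts May 8 06:00 before T6 ends May 8 10:00, and ends May 8 20:00 after T6 starts May 8 06:00 → overlap.
T4: starts May 8 12:30 at or after T6 ends May 8 10:00 → clear.
T6 overlaps T2, T5.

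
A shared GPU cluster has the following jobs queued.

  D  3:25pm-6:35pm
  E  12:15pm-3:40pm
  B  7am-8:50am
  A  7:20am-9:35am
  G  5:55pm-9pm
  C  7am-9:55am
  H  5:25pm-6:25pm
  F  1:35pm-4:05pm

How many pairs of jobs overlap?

Sorted by start: B, C, A, E, F, D, H, G.
C starts before B ends → B and C overlap.
A starts before B ends → B and A overlap.
E starts after B ends — done with B.
A starts before C ends → C and A overlap.
E starts after C ends — done with C.
E starts after A ends — done with A.
F starts before E ends → E and F overlap.
D starts before E ends → E and D overlap.
H starts after E ends — done with E.
D starts before F ends → F and D overlap.
H starts after F ends — done with F.
H starts before D ends → D and H overlap.
G starts before D ends → D and G overlap.
G starts before H ends → H and G overlap.
Overlapping pairs: A & B, A & C, B & C, D & E, D & F, D & G, D & H, E & F, G & H — 9 in total.

9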